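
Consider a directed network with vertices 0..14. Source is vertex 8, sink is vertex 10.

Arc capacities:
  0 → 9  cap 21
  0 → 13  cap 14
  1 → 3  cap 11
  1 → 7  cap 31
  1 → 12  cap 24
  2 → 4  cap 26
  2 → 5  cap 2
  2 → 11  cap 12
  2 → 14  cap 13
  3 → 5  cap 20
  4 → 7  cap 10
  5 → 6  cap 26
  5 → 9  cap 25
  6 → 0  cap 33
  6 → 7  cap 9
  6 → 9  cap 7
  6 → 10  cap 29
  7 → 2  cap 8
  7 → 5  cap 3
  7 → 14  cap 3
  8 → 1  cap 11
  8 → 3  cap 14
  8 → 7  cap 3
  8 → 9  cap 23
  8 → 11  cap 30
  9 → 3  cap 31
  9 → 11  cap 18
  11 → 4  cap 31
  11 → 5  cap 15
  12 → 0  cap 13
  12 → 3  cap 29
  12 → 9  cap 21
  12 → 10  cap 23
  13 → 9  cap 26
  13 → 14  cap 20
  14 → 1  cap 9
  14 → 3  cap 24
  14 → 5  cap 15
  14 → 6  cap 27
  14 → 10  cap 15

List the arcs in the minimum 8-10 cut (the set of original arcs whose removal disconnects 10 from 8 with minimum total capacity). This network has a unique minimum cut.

augment #1: 8→1→12→10 push 11
augment #2: 8→7→14→10 push 3
augment #3: 8→3→5→6→10 push 14
augment #4: 8→11→5→6→10 push 12
augment #5: 8→11→4→7→2→14→10 push 8
max flow = 48; residual-reachable set from 8 gives S-side
cut edges (S→T): {(5,6), (7,2), (7,14), (8,1)} total cap 48

Min-cut arcs: {(5,6), (7,2), (7,14), (8,1)} (total capacity 48)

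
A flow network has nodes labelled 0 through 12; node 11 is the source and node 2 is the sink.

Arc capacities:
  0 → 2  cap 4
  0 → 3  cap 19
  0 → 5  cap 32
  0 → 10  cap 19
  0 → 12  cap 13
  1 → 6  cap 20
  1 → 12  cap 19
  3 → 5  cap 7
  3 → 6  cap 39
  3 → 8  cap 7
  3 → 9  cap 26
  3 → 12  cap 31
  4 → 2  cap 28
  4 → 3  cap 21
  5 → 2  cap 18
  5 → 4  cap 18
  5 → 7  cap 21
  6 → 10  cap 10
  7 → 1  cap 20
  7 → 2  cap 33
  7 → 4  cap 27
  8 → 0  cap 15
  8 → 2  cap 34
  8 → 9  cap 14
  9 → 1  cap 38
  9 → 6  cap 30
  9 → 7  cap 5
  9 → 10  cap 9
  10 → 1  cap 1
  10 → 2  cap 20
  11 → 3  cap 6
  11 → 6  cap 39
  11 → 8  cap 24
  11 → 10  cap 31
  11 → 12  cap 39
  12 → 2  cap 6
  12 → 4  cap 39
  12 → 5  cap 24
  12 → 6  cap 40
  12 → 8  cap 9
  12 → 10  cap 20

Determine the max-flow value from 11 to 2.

augment #1: 11→8→2 bottleneck 24, total now 24
augment #2: 11→10→2 bottleneck 20, total now 44
augment #3: 11→12→2 bottleneck 6, total now 50
augment #4: 11→3→5→2 bottleneck 6, total now 56
augment #5: 11→12→4→2 bottleneck 28, total now 84
augment #6: 11→12→5→2 bottleneck 5, total now 89
augment #7: 11→10→1→12→5→2 bottleneck 1, total now 90

Maximum flow value: 90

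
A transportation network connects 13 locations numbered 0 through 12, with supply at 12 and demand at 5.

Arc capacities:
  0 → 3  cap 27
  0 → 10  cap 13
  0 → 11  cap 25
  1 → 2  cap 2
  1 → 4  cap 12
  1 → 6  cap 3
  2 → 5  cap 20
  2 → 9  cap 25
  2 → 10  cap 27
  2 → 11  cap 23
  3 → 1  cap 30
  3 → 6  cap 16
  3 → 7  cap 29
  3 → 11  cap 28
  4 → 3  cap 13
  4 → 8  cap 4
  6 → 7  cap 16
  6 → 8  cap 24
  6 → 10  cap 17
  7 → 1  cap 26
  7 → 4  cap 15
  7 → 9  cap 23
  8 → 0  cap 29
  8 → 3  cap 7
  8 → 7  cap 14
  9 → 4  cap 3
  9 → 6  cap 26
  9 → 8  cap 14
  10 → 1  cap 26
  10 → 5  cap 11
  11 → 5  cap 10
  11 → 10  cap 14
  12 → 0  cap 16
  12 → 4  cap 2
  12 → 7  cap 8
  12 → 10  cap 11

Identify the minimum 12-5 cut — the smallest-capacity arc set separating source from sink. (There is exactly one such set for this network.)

Min-cut arcs: {(1,2), (10,5), (11,5)} (total capacity 23)

augment #1: 12→10→5 push 11
augment #2: 12→0→11→5 push 10
augment #3: 12→7→1→2→5 push 2
max flow = 23; residual-reachable set from 12 gives S-side
cut edges (S→T): {(1,2), (10,5), (11,5)} total cap 23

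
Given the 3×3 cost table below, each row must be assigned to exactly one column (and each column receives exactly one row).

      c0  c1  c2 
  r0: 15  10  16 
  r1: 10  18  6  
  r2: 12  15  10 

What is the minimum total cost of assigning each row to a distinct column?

optimal assignment: row0→col1 (cost 10), row1→col2 (cost 6), row2→col0 (cost 12)
total = 10 + 6 + 12 = 28

Minimum assignment cost: 28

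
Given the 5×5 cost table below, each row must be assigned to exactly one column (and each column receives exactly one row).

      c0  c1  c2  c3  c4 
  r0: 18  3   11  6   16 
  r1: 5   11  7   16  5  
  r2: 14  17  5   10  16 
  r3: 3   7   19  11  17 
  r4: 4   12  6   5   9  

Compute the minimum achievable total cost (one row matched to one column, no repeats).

Minimum assignment cost: 21

optimal assignment: row0→col1 (cost 3), row1→col4 (cost 5), row2→col2 (cost 5), row3→col0 (cost 3), row4→col3 (cost 5)
total = 3 + 5 + 5 + 3 + 5 = 21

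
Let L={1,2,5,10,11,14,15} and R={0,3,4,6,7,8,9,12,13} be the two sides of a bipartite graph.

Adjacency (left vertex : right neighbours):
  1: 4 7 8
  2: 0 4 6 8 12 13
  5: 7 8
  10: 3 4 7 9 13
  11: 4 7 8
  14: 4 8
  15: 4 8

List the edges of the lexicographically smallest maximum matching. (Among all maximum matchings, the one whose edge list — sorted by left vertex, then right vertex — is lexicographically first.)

|M| = 5 (so the lex-smallest maximum matching has 5 edges)
process left vertices in ascending order; for each, take the smallest-labelled available neighbour that still permits 5 edges overall, or leave it unmatched if none does
lex-smallest matching: {1-4, 2-0, 5-7, 10-3, 11-8}

Lex-smallest maximum matching: {(1,4), (2,0), (5,7), (10,3), (11,8)}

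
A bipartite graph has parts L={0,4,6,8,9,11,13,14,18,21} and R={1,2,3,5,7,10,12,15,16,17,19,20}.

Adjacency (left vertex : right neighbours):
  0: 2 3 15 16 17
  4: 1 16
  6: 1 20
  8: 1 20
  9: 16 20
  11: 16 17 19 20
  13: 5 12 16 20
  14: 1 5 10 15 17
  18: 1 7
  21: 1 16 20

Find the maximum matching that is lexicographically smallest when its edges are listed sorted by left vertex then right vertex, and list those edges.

Lex-smallest maximum matching: {(0,2), (4,1), (6,20), (9,16), (11,17), (13,5), (14,10), (18,7)}

|M| = 8 (so the lex-smallest maximum matching has 8 edges)
process left vertices in ascending order; for each, take the smallest-labelled available neighbour that still permits 8 edges overall, or leave it unmatched if none does
lex-smallest matching: {0-2, 4-1, 6-20, 9-16, 11-17, 13-5, 14-10, 18-7}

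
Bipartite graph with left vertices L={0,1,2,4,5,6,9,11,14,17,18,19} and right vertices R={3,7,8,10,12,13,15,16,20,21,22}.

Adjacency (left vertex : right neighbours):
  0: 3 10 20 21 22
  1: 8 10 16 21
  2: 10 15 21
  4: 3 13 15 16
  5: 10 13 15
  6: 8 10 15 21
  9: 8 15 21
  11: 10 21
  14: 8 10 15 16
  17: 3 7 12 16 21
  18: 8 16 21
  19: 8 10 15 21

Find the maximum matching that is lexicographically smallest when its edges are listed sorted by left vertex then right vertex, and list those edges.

Lex-smallest maximum matching: {(0,20), (1,8), (2,10), (4,3), (5,13), (6,15), (9,21), (14,16), (17,7)}

|M| = 9 (so the lex-smallest maximum matching has 9 edges)
process left vertices in ascending order; for each, take the smallest-labelled available neighbour that still permits 9 edges overall, or leave it unmatched if none does
lex-smallest matching: {0-20, 1-8, 2-10, 4-3, 5-13, 6-15, 9-21, 14-16, 17-7}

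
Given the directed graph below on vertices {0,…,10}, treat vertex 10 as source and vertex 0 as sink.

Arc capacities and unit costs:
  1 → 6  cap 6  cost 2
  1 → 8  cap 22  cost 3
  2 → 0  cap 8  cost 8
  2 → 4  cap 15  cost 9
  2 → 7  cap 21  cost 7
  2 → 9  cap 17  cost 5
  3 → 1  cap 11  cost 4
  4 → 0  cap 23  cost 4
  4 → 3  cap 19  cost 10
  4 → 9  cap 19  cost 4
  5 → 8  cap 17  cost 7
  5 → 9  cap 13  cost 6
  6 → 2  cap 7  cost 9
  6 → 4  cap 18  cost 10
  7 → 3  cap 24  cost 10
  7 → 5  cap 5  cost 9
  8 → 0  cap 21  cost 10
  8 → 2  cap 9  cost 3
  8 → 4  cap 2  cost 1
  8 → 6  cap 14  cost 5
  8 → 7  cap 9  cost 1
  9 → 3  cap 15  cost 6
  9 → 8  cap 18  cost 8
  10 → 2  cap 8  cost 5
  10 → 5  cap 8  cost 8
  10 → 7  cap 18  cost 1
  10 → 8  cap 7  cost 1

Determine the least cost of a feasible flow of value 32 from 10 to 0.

Minimum cost for 32 units: 621

shortest-cost path #1: 10→8→4→0 push 2 @ unit cost 6 (adds 12)
shortest-cost path #2: 10→8→0 push 5 @ unit cost 11 (adds 55)
shortest-cost path #3: 10→2→0 push 8 @ unit cost 13 (adds 104)
shortest-cost path #4: 10→5→8→0 push 8 @ unit cost 25 (adds 200)
shortest-cost path #5: 10→7→5→8→0 push 5 @ unit cost 27 (adds 135)
shortest-cost path #6: 10→7→3→1→8→0 push 3 @ unit cost 28 (adds 84)
shortest-cost path #7: 10→7→3→1→6→4→0 push 1 @ unit cost 31 (adds 31)
total cost = 621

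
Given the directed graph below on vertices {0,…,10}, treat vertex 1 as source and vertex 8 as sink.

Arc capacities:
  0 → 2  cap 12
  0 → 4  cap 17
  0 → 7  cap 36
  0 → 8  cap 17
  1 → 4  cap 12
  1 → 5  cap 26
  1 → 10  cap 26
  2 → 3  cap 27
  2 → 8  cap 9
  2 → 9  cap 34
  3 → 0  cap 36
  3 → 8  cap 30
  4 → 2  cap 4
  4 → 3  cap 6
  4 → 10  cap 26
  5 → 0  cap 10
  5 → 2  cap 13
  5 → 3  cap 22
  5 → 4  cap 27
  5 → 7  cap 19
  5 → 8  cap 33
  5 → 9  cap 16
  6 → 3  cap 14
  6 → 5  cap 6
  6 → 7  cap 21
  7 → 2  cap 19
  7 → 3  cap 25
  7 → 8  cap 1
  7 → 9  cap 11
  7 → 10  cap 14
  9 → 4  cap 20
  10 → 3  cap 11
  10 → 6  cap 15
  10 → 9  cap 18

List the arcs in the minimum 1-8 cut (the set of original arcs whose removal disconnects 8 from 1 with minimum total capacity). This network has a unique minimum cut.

augment #1: 1→5→8 push 26
augment #2: 1→4→2→8 push 4
augment #3: 1→4→3→8 push 6
augment #4: 1→10→3→8 push 11
augment #5: 1→10→6→3→8 push 13
augment #6: 1→10→6→5→8 push 2
max flow = 62; residual-reachable set from 1 gives S-side
cut edges (S→T): {(1,5), (4,2), (4,3), (10,3), (10,6)} total cap 62

Min-cut arcs: {(1,5), (4,2), (4,3), (10,3), (10,6)} (total capacity 62)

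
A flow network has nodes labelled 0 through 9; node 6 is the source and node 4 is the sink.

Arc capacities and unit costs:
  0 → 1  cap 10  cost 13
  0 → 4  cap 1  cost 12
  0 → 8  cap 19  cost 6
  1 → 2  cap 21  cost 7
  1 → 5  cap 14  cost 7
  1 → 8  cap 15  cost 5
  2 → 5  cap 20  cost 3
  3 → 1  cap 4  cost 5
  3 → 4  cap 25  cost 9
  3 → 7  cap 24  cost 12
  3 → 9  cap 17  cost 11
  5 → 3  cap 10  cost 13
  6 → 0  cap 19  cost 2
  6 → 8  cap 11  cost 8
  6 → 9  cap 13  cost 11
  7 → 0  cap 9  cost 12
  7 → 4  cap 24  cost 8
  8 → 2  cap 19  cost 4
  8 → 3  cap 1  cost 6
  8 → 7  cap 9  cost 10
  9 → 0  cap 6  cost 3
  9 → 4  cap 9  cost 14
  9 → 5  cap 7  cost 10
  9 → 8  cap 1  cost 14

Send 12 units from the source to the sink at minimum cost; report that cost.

shortest-cost path #1: 6→0→4 push 1 @ unit cost 14 (adds 14)
shortest-cost path #2: 6→8→3→4 push 1 @ unit cost 23 (adds 23)
shortest-cost path #3: 6→9→4 push 9 @ unit cost 25 (adds 225)
shortest-cost path #4: 6→8→7→4 push 1 @ unit cost 26 (adds 26)
total cost = 288

Minimum cost for 12 units: 288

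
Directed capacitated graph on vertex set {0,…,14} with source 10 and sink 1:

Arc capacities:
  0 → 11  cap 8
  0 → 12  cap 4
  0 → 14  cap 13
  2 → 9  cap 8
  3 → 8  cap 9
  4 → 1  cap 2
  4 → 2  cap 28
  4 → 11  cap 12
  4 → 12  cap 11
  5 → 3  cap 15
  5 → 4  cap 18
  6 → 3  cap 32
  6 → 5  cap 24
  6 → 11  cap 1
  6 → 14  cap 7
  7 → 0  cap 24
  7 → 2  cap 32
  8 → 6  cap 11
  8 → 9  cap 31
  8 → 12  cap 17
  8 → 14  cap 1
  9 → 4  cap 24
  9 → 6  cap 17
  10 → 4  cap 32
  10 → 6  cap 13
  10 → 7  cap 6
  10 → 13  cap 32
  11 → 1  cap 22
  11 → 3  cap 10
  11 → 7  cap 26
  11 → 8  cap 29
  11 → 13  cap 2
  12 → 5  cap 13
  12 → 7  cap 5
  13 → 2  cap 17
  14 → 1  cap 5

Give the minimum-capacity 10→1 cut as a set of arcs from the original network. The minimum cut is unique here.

Min-cut arcs: {(0,11), (4,1), (4,11), (6,11), (14,1)} (total capacity 28)

augment #1: 10→4→1 push 2
augment #2: 10→4→11→1 push 12
augment #3: 10→6→11→1 push 1
augment #4: 10→6→14→1 push 5
augment #5: 10→7→0→11→1 push 6
augment #6: 10→4→12→7→0→11→1 push 2
max flow = 28; residual-reachable set from 10 gives S-side
cut edges (S→T): {(0,11), (4,1), (4,11), (6,11), (14,1)} total cap 28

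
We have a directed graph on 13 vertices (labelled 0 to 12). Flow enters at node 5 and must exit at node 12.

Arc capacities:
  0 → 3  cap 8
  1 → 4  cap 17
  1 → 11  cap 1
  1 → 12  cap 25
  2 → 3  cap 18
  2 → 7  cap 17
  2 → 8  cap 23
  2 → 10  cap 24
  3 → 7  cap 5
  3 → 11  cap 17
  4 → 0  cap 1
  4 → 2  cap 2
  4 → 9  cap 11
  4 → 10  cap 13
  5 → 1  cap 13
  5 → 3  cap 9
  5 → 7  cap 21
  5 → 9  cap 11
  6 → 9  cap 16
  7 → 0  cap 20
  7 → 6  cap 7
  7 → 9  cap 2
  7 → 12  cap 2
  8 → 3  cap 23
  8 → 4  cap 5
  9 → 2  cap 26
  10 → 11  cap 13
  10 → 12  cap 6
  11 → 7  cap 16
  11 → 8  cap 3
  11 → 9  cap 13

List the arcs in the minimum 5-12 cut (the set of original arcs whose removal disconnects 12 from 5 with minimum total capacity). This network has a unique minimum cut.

augment #1: 5→1→12 push 13
augment #2: 5→7→12 push 2
augment #3: 5→9→2→10→12 push 6
max flow = 21; residual-reachable set from 5 gives S-side
cut edges (S→T): {(5,1), (7,12), (10,12)} total cap 21

Min-cut arcs: {(5,1), (7,12), (10,12)} (total capacity 21)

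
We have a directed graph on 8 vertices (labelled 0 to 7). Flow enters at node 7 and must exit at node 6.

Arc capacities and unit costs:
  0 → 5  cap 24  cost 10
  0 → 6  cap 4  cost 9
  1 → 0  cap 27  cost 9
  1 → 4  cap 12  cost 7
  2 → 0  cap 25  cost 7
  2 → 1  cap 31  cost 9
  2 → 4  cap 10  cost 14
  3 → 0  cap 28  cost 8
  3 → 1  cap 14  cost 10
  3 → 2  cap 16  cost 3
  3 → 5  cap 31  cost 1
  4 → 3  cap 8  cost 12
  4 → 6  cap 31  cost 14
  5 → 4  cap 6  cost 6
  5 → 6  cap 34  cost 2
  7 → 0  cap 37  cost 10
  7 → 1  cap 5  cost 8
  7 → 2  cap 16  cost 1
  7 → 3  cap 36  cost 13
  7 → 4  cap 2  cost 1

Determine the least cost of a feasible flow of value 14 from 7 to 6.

Minimum cost for 14 units: 222

shortest-cost path #1: 7→4→6 push 2 @ unit cost 15 (adds 30)
shortest-cost path #2: 7→3→5→6 push 12 @ unit cost 16 (adds 192)
total cost = 222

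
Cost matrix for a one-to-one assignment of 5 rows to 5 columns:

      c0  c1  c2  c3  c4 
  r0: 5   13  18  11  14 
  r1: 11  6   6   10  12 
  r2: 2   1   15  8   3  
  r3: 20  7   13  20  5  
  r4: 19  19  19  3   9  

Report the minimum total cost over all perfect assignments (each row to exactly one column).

optimal assignment: row0→col0 (cost 5), row1→col2 (cost 6), row2→col1 (cost 1), row3→col4 (cost 5), row4→col3 (cost 3)
total = 5 + 6 + 1 + 5 + 3 = 20

Minimum assignment cost: 20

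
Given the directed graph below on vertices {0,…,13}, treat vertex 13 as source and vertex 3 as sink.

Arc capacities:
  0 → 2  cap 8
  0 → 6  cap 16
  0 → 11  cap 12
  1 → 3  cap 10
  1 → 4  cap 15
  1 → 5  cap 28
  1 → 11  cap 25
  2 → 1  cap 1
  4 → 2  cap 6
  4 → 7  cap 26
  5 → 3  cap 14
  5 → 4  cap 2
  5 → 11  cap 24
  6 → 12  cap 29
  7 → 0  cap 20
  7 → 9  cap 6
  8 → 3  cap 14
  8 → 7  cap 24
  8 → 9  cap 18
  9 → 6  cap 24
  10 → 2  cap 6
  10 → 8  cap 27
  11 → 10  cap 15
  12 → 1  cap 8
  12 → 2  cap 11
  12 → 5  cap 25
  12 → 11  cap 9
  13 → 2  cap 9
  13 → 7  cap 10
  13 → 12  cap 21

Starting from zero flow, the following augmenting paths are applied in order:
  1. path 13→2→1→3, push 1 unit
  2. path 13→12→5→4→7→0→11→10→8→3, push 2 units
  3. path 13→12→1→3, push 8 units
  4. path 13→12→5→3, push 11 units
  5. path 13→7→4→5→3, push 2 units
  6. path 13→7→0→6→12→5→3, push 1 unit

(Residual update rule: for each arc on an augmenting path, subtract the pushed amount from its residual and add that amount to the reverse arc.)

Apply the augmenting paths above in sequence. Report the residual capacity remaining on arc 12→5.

after path 1 (13→2→1→3, push 1): res(12,5)=25
after path 2 (13→12→5→4→7→0→11→10→8→3, push 2): res(12,5)=23
after path 3 (13→12→1→3, push 8): res(12,5)=23
after path 4 (13→12→5→3, push 11): res(12,5)=12
after path 5 (13→7→4→5→3, push 2): res(12,5)=12
after path 6 (13→7→0→6→12→5→3, push 1): res(12,5)=11

Residual capacity of (12,5): 11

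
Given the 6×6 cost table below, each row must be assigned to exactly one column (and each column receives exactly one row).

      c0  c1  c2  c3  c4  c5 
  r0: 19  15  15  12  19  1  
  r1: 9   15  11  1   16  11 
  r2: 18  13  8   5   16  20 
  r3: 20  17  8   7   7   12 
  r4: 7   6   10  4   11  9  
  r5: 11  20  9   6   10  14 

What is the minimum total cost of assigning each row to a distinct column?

Minimum assignment cost: 34

optimal assignment: row0→col5 (cost 1), row1→col3 (cost 1), row2→col2 (cost 8), row3→col4 (cost 7), row4→col1 (cost 6), row5→col0 (cost 11)
total = 1 + 1 + 8 + 7 + 6 + 11 = 34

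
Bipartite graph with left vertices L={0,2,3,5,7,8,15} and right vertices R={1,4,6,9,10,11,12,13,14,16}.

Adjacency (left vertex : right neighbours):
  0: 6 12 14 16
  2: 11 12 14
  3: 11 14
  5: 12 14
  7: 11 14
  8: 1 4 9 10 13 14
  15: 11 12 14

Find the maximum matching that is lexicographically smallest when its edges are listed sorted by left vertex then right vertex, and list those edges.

|M| = 5 (so the lex-smallest maximum matching has 5 edges)
process left vertices in ascending order; for each, take the smallest-labelled available neighbour that still permits 5 edges overall, or leave it unmatched if none does
lex-smallest matching: {0-6, 2-11, 3-14, 5-12, 8-1}

Lex-smallest maximum matching: {(0,6), (2,11), (3,14), (5,12), (8,1)}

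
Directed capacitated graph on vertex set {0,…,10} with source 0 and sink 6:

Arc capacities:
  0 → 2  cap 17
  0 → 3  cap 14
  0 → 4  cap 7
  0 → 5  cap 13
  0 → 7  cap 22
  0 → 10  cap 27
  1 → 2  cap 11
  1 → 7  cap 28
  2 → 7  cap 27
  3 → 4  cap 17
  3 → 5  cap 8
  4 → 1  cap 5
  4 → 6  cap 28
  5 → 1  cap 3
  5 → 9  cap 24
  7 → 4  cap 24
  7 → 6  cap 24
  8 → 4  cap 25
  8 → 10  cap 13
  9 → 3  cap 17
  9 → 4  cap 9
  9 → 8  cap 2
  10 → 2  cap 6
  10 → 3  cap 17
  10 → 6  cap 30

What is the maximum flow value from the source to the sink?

Maximum flow value: 81

augment #1: 0→4→6 bottleneck 7, total now 7
augment #2: 0→7→6 bottleneck 22, total now 29
augment #3: 0→10→6 bottleneck 27, total now 56
augment #4: 0→2→7→6 bottleneck 2, total now 58
augment #5: 0→3→4→6 bottleneck 14, total now 72
augment #6: 0→2→7→4→6 bottleneck 7, total now 79
augment #7: 0→5→9→8→10→6 bottleneck 2, total now 81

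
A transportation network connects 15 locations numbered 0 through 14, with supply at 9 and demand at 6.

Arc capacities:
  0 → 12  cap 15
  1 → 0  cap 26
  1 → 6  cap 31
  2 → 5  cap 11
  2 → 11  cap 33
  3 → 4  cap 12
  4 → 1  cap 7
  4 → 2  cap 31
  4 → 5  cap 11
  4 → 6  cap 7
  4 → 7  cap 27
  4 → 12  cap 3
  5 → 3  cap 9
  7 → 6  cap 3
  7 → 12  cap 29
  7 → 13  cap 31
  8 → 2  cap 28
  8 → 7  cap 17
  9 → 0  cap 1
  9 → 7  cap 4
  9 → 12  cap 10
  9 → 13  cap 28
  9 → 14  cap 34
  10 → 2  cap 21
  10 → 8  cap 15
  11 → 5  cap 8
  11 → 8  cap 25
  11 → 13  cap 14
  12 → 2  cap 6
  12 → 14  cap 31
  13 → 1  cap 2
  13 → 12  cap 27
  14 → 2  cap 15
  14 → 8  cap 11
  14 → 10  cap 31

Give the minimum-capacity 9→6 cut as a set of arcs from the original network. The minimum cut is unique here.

augment #1: 9→7→6 push 3
augment #2: 9→13→1→6 push 2
augment #3: 9→12→2→5→3→4→6 push 6
augment #4: 9→14→2→5→3→4→6 push 1
augment #5: 9→14→2→5→3→4→1→6 push 2
max flow = 14; residual-reachable set from 9 gives S-side
cut edges (S→T): {(5,3), (7,6), (13,1)} total cap 14

Min-cut arcs: {(5,3), (7,6), (13,1)} (total capacity 14)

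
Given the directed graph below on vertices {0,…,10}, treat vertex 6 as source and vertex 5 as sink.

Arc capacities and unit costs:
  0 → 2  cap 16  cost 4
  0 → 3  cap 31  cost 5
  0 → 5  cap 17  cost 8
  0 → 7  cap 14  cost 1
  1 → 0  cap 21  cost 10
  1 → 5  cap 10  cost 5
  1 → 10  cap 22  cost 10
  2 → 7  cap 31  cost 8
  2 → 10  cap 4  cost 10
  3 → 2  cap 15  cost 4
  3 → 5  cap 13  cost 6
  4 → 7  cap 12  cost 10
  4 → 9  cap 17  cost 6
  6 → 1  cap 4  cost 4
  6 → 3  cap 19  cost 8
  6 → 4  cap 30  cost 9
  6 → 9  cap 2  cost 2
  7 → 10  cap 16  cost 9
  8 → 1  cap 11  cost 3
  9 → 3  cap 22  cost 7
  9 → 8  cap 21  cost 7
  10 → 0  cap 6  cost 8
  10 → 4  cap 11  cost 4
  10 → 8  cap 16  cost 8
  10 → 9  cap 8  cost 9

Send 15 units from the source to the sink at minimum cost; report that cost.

shortest-cost path #1: 6→1→5 push 4 @ unit cost 9 (adds 36)
shortest-cost path #2: 6→3→5 push 11 @ unit cost 14 (adds 154)
total cost = 190

Minimum cost for 15 units: 190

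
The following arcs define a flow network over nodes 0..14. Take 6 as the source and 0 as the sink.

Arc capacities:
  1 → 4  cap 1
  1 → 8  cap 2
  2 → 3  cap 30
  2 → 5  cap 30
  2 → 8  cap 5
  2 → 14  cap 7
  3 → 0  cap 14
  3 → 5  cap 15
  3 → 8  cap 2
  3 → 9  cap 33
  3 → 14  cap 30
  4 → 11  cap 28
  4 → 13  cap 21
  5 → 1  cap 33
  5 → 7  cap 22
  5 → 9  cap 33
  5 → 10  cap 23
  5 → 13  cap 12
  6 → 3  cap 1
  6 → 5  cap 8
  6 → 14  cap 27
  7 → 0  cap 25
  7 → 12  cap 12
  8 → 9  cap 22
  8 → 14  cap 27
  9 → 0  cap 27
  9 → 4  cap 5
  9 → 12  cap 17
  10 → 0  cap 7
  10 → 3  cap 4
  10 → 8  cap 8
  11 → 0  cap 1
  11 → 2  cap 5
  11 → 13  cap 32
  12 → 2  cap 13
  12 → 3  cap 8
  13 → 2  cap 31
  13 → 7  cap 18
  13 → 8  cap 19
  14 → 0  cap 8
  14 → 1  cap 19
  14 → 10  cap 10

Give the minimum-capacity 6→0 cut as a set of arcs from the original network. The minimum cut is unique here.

augment #1: 6→3→0 push 1
augment #2: 6→14→0 push 8
augment #3: 6→5→7→0 push 8
augment #4: 6→14→10→0 push 7
augment #5: 6→14→10→3→0 push 3
augment #6: 6→14→1→4→11→0 push 1
augment #7: 6→14→1→8→9→0 push 2
max flow = 30; residual-reachable set from 6 gives S-side
cut edges (S→T): {(1,4), (1,8), (6,3), (6,5), (14,0), (14,10)} total cap 30

Min-cut arcs: {(1,4), (1,8), (6,3), (6,5), (14,0), (14,10)} (total capacity 30)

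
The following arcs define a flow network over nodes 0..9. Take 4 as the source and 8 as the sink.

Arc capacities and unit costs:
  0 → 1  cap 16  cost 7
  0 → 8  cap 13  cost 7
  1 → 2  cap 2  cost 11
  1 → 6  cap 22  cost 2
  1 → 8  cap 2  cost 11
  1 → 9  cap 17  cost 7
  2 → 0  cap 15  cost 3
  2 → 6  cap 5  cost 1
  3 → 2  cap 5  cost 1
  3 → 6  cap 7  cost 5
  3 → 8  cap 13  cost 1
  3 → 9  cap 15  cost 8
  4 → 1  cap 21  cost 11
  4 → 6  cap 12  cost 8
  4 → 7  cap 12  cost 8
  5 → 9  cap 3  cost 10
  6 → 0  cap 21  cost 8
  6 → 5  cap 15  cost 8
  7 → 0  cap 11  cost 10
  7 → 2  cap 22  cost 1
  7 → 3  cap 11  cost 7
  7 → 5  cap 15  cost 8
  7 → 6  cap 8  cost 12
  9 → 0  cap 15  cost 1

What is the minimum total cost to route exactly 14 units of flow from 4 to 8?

Minimum cost for 14 units: 239

shortest-cost path #1: 4→7→3→8 push 11 @ unit cost 16 (adds 176)
shortest-cost path #2: 4→7→2→0→8 push 1 @ unit cost 19 (adds 19)
shortest-cost path #3: 4→1→8 push 2 @ unit cost 22 (adds 44)
total cost = 239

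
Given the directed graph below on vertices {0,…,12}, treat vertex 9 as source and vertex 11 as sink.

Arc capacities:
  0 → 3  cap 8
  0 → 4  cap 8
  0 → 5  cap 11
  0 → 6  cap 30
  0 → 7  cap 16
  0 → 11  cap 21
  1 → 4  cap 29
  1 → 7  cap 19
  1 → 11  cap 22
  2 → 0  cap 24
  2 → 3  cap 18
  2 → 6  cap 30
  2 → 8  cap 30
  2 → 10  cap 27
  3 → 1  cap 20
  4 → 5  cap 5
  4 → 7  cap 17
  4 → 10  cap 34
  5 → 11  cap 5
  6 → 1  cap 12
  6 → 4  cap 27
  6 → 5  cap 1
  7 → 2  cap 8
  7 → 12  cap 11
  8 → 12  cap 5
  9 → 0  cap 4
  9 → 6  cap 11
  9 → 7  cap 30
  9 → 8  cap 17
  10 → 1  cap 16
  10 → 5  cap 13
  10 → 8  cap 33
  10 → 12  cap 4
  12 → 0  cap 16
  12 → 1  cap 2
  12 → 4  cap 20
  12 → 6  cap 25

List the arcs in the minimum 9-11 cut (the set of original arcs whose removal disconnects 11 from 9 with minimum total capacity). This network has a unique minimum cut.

augment #1: 9→0→11 push 4
augment #2: 9→6→1→11 push 11
augment #3: 9→7→2→0→11 push 8
augment #4: 9→7→12→0→11 push 9
augment #5: 9→7→12→1→11 push 2
augment #6: 9→8→12→0→5→11 push 5
max flow = 39; residual-reachable set from 9 gives S-side
cut edges (S→T): {(7,2), (7,12), (8,12), (9,0), (9,6)} total cap 39

Min-cut arcs: {(7,2), (7,12), (8,12), (9,0), (9,6)} (total capacity 39)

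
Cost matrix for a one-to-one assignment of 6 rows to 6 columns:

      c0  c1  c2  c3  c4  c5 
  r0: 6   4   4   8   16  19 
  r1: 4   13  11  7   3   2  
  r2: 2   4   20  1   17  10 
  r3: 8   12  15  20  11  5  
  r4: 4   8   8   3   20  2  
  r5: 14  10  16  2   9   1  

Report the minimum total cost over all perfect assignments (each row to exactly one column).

optimal assignment: row0→col2 (cost 4), row1→col4 (cost 3), row2→col1 (cost 4), row3→col5 (cost 5), row4→col0 (cost 4), row5→col3 (cost 2)
total = 4 + 3 + 4 + 5 + 4 + 2 = 22

Minimum assignment cost: 22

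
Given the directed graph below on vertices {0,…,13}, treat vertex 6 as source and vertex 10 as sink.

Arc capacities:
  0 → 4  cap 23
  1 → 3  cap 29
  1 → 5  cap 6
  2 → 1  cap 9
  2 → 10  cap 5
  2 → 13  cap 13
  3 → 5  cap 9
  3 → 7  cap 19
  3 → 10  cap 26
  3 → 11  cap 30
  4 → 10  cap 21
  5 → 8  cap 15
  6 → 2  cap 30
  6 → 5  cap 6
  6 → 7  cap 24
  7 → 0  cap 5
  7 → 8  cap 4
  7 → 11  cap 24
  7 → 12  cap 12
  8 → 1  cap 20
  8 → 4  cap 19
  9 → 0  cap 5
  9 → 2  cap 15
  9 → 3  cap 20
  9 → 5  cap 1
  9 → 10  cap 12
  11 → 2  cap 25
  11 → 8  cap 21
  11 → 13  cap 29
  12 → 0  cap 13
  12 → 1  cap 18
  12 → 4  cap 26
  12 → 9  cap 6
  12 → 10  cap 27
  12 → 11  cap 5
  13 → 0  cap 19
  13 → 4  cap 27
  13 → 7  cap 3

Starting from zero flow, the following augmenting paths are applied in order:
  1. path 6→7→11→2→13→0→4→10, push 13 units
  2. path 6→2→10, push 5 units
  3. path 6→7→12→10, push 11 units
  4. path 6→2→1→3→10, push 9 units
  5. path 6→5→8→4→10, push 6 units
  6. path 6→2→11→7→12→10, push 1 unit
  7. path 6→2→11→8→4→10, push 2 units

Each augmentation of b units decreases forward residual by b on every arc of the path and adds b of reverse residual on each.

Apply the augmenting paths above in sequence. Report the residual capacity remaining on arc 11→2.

after path 1 (6→7→11→2→13→0→4→10, push 13): res(11,2)=12
after path 2 (6→2→10, push 5): res(11,2)=12
after path 3 (6→7→12→10, push 11): res(11,2)=12
after path 4 (6→2→1→3→10, push 9): res(11,2)=12
after path 5 (6→5→8→4→10, push 6): res(11,2)=12
after path 6 (6→2→11→7→12→10, push 1): res(11,2)=13
after path 7 (6→2→11→8→4→10, push 2): res(11,2)=15

Residual capacity of (11,2): 15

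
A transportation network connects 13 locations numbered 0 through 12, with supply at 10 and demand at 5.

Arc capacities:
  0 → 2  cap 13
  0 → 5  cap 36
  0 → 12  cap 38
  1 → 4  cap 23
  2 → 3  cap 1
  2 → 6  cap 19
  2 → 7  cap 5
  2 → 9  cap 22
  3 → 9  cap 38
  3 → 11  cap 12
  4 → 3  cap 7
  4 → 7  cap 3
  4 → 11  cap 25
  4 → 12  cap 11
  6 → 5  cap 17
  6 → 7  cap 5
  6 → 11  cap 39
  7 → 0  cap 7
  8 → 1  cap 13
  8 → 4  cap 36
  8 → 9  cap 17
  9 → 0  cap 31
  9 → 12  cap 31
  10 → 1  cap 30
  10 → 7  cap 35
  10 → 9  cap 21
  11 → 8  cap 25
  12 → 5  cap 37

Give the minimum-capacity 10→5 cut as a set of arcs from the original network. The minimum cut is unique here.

augment #1: 10→7→0→5 push 7
augment #2: 10→9→0→5 push 21
augment #3: 10→1→4→12→5 push 11
augment #4: 10→1→4→3→9→0→5 push 7
augment #5: 10→1→4→11→8→9→0→5 push 1
augment #6: 10→1→4→11→8→9→12→5 push 4
max flow = 51; residual-reachable set from 10 gives S-side
cut edges (S→T): {(1,4), (7,0), (10,9)} total cap 51

Min-cut arcs: {(1,4), (7,0), (10,9)} (total capacity 51)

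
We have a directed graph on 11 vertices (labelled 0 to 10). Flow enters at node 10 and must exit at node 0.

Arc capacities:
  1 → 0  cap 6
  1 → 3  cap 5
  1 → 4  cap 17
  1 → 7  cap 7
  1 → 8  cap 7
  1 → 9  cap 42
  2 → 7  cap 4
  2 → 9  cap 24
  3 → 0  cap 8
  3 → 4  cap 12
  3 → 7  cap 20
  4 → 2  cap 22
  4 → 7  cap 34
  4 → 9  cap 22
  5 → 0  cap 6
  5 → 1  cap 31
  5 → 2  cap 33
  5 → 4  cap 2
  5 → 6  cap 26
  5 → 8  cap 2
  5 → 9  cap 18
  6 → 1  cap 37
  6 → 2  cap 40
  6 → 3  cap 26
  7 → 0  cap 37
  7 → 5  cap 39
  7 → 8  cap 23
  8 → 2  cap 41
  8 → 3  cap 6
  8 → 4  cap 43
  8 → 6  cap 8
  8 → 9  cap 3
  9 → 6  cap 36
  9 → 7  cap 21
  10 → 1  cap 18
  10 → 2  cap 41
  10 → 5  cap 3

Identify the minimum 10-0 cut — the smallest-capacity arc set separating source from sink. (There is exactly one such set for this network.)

augment #1: 10→1→0 push 6
augment #2: 10→5→0 push 3
augment #3: 10→1→3→0 push 5
augment #4: 10→1→7→0 push 7
augment #5: 10→2→7→0 push 4
augment #6: 10→2→9→7→0 push 21
augment #7: 10→2→9→6→3→0 push 3
max flow = 49; residual-reachable set from 10 gives S-side
cut edges (S→T): {(2,7), (2,9), (10,1), (10,5)} total cap 49

Min-cut arcs: {(2,7), (2,9), (10,1), (10,5)} (total capacity 49)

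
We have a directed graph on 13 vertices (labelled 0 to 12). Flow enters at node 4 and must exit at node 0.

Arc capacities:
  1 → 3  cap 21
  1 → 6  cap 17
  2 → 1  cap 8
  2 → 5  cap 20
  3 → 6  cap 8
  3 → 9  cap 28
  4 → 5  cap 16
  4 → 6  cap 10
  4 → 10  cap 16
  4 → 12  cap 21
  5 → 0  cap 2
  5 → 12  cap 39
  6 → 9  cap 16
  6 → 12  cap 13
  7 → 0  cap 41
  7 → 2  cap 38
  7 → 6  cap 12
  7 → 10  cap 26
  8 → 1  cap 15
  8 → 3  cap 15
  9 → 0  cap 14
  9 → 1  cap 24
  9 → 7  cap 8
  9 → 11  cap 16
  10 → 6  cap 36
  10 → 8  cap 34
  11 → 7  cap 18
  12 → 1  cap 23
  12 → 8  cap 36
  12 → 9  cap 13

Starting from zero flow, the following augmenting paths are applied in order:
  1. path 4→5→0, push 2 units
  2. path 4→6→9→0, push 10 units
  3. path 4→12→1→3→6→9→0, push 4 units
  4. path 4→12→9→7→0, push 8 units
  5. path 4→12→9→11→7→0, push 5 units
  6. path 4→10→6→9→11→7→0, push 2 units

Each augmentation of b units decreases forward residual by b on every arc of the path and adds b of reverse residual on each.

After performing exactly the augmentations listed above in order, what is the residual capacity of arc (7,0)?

Residual capacity of (7,0): 26

after path 1 (4→5→0, push 2): res(7,0)=41
after path 2 (4→6→9→0, push 10): res(7,0)=41
after path 3 (4→12→1→3→6→9→0, push 4): res(7,0)=41
after path 4 (4→12→9→7→0, push 8): res(7,0)=33
after path 5 (4→12→9→11→7→0, push 5): res(7,0)=28
after path 6 (4→10→6→9→11→7→0, push 2): res(7,0)=26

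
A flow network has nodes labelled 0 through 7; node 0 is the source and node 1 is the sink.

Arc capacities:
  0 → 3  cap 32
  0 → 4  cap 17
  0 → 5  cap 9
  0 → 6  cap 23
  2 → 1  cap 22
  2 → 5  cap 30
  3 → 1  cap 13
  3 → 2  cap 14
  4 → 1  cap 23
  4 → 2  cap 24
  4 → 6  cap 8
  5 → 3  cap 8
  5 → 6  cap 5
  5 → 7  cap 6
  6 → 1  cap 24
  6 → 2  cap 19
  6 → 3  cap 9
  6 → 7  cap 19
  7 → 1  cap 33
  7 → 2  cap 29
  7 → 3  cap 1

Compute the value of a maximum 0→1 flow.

augment #1: 0→3→1 bottleneck 13, total now 13
augment #2: 0→4→1 bottleneck 17, total now 30
augment #3: 0→6→1 bottleneck 23, total now 53
augment #4: 0→3→2→1 bottleneck 14, total now 67
augment #5: 0→5→6→1 bottleneck 1, total now 68
augment #6: 0→5→7→1 bottleneck 6, total now 74
augment #7: 0→5→6→2→1 bottleneck 2, total now 76

Maximum flow value: 76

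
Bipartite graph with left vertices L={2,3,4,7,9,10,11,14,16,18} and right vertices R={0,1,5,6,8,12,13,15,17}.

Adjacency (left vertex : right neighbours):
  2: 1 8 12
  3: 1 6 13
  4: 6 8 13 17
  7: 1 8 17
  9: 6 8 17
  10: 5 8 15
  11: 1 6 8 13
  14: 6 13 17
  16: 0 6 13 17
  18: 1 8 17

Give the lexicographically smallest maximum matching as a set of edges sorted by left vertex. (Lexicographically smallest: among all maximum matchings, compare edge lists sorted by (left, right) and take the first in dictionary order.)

|M| = 8 (so the lex-smallest maximum matching has 8 edges)
process left vertices in ascending order; for each, take the smallest-labelled available neighbour that still permits 8 edges overall, or leave it unmatched if none does
lex-smallest matching: {2-12, 3-1, 4-6, 7-8, 9-17, 10-5, 11-13, 16-0}

Lex-smallest maximum matching: {(2,12), (3,1), (4,6), (7,8), (9,17), (10,5), (11,13), (16,0)}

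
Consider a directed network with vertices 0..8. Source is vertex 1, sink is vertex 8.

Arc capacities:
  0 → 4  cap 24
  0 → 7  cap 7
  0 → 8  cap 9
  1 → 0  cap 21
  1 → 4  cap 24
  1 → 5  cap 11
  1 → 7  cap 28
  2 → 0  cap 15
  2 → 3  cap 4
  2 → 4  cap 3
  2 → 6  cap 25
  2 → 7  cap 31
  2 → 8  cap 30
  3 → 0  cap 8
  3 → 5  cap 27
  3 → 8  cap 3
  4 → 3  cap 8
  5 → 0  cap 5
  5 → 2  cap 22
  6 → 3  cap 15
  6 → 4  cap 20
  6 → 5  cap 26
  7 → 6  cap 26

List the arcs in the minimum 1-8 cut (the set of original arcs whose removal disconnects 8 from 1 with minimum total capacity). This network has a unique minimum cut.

Min-cut arcs: {(0,8), (3,8), (5,2)} (total capacity 34)

augment #1: 1→0→8 push 9
augment #2: 1→4→3→8 push 3
augment #3: 1→5→2→8 push 11
augment #4: 1→4→3→5→2→8 push 5
augment #5: 1→7→6→5→2→8 push 6
max flow = 34; residual-reachable set from 1 gives S-side
cut edges (S→T): {(0,8), (3,8), (5,2)} total cap 34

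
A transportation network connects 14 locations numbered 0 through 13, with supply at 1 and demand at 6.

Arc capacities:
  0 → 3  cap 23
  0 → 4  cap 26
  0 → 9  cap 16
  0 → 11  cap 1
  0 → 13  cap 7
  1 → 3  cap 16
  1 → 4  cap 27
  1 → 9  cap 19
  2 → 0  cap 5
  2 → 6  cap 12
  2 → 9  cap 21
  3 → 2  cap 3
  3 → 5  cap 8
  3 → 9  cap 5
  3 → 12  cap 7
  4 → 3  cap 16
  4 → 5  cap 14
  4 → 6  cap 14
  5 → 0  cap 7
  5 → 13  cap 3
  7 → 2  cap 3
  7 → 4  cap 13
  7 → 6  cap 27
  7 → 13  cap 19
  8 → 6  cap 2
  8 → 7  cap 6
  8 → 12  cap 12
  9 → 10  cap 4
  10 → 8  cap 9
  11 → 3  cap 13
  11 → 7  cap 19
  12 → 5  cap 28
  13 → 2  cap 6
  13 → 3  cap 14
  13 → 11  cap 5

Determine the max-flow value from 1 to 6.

Maximum flow value: 31

augment #1: 1→4→6 bottleneck 14, total now 14
augment #2: 1→3→2→6 bottleneck 3, total now 17
augment #3: 1→9→10→8→6 bottleneck 2, total now 19
augment #4: 1→3→5→13→2→6 bottleneck 3, total now 22
augment #5: 1→9→10→8→7→6 bottleneck 2, total now 24
augment #6: 1→3→5→0→11→7→6 bottleneck 1, total now 25
augment #7: 1→3→5→0→13→2→6 bottleneck 3, total now 28
augment #8: 1→3→5→0→13→11→7→6 bottleneck 1, total now 29
augment #9: 1→4→5→0→13→11→7→6 bottleneck 2, total now 31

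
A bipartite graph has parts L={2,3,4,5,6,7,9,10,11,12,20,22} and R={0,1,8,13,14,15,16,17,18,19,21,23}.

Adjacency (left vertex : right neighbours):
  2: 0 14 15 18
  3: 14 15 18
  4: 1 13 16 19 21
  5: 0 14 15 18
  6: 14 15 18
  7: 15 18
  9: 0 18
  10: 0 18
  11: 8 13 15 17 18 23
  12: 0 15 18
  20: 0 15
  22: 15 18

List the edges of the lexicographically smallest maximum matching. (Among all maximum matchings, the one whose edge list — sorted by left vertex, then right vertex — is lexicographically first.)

Lex-smallest maximum matching: {(2,0), (3,14), (4,1), (5,15), (6,18), (11,8)}

|M| = 6 (so the lex-smallest maximum matching has 6 edges)
process left vertices in ascending order; for each, take the smallest-labelled available neighbour that still permits 6 edges overall, or leave it unmatched if none does
lex-smallest matching: {2-0, 3-14, 4-1, 5-15, 6-18, 11-8}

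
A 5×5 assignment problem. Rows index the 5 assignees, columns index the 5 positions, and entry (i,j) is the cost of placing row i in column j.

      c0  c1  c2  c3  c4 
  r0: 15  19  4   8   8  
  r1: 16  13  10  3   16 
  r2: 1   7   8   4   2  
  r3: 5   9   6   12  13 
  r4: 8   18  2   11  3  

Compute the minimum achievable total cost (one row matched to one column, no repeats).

optimal assignment: row0→col2 (cost 4), row1→col3 (cost 3), row2→col0 (cost 1), row3→col1 (cost 9), row4→col4 (cost 3)
total = 4 + 3 + 1 + 9 + 3 = 20

Minimum assignment cost: 20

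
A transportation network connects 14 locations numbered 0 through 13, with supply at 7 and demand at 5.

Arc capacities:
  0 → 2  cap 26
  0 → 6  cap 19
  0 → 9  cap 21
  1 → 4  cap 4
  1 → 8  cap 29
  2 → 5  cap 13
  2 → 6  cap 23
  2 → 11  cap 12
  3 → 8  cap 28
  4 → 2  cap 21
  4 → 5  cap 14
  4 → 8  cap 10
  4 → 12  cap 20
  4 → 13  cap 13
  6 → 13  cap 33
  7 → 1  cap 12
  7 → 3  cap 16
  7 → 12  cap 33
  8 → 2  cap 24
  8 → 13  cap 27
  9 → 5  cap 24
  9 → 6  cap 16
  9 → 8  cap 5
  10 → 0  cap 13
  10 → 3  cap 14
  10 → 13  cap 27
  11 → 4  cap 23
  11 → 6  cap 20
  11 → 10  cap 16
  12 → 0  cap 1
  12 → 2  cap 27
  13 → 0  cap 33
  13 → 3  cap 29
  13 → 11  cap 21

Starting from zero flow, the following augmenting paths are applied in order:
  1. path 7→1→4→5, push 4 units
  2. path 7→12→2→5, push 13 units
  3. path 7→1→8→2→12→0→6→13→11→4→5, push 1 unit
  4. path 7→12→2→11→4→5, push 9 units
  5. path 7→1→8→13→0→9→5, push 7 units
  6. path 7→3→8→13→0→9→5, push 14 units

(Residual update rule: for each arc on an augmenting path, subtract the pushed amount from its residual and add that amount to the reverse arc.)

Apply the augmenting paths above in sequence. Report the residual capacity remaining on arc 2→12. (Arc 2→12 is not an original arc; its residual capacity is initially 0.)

after path 1 (7→1→4→5, push 4): res(2,12)=0
after path 2 (7→12→2→5, push 13): res(2,12)=13
after path 3 (7→1→8→2→12→0→6→13→11→4→5, push 1): res(2,12)=12
after path 4 (7→12→2→11→4→5, push 9): res(2,12)=21
after path 5 (7→1→8→13→0→9→5, push 7): res(2,12)=21
after path 6 (7→3→8→13→0→9→5, push 14): res(2,12)=21

Residual capacity of (2,12): 21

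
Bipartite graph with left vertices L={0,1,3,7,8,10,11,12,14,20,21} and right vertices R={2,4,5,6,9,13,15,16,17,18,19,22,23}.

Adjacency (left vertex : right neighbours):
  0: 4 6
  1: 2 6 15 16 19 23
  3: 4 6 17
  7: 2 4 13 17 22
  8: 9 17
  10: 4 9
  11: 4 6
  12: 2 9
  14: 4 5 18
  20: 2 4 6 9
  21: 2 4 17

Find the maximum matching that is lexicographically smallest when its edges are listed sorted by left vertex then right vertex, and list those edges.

|M| = 8 (so the lex-smallest maximum matching has 8 edges)
process left vertices in ascending order; for each, take the smallest-labelled available neighbour that still permits 8 edges overall, or leave it unmatched if none does
lex-smallest matching: {0-4, 1-15, 3-6, 7-13, 8-9, 12-2, 14-5, 21-17}

Lex-smallest maximum matching: {(0,4), (1,15), (3,6), (7,13), (8,9), (12,2), (14,5), (21,17)}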